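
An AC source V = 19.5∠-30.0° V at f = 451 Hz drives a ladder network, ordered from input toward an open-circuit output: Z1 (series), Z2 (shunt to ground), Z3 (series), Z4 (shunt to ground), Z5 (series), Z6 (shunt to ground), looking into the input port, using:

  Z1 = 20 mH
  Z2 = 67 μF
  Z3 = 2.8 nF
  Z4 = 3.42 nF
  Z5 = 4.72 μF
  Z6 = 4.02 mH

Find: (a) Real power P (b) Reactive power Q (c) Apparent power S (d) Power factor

Step 1 — Angular frequency: ω = 2π·f = 2π·451 = 2834 rad/s.
Step 2 — Component impedances:
  Z1: Z = jωL = j·2834·0.02 = 0 + j56.67 Ω
  Z2: Z = 1/(jωC) = -j/(ω·C) = 0 - j5.267 Ω
  Z3: Z = 1/(jωC) = -j/(ω·C) = 0 - j1.26e+05 Ω
  Z4: Z = 1/(jωC) = -j/(ω·C) = 0 - j1.032e+05 Ω
  Z5: Z = 1/(jωC) = -j/(ω·C) = 0 - j74.77 Ω
  Z6: Z = jωL = j·2834·0.00402 = 0 + j11.39 Ω
Step 3 — Ladder network (open output): work backward from the far end, alternating series and parallel combinations. Z_in = 0 + j51.41 Ω = 51.41∠90.0° Ω.
Step 4 — Source phasor: V = 19.5∠-30.0° V = 16.89 - j9.75 V.
Step 5 — Current: I = V / Z = -0.1897 - j0.3285 A = 0.3793∠-120.0° A.
Step 6 — Complex power: S = V·I* = 0 + j7.397 VA.
Step 7 — Real power: P = Re(S) = 0 W.
Step 8 — Reactive power: Q = Im(S) = 7.397 VAR.
Step 9 — Apparent power: |S| = 7.397 VA.
Step 10 — Power factor: PF = P/|S| = 0 (lagging).

(a) P = 0 W  (b) Q = 7.397 VAR  (c) S = 7.397 VA  (d) PF = 0 (lagging)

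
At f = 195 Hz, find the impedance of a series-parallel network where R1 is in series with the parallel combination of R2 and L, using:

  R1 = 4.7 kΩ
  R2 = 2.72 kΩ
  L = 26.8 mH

Step 1 — Angular frequency: ω = 2π·f = 2π·195 = 1225 rad/s.
Step 2 — Component impedances:
  R1: Z = R = 4700 Ω
  R2: Z = R = 2720 Ω
  L: Z = jωL = j·1225·0.0268 = 0 + j32.84 Ω
Step 3 — Parallel branch: R2 || L = 1/(1/R2 + 1/L) = 0.3963 + j32.83 Ω.
Step 4 — Series with R1: Z_total = R1 + (R2 || L) = 4700 + j32.83 Ω = 4701∠0.4° Ω.

Z = 4700 + j32.83 Ω = 4701∠0.4° Ω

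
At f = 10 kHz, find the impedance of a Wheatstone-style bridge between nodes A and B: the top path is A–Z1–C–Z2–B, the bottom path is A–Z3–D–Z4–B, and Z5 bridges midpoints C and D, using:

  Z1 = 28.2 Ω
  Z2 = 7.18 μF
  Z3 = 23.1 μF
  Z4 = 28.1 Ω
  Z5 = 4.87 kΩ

Step 1 — Angular frequency: ω = 2π·f = 2π·1e+04 = 6.283e+04 rad/s.
Step 2 — Component impedances:
  Z1: Z = R = 28.2 Ω
  Z2: Z = 1/(jωC) = -j/(ω·C) = 0 - j2.217 Ω
  Z3: Z = 1/(jωC) = -j/(ω·C) = 0 - j0.689 Ω
  Z4: Z = R = 28.1 Ω
  Z5: Z = R = 4870 Ω
Step 3 — Bridge requires nodal analysis (the Z5 bridge couples midpoints C and D, so the two paths cannot be reduced to a simple series/parallel combination). Setting node B to ground and injecting 1 A at node A, the 3-node admittance system at A, C, D solves to V_A = Z_AB = 14.04 - j0.7287 Ω = 14.06∠-3.0° Ω.

Z = 14.04 - j0.7287 Ω = 14.06∠-3.0° Ω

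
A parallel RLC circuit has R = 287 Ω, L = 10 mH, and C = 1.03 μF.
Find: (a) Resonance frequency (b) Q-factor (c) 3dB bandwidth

Step 1 — Resonance: ω₀ = 1/√(LC) = 1/√(0.01·1.03e-06) = 9853 rad/s.
Step 2 — f₀ = ω₀/(2π) = 1568 Hz.
Step 3 — Parallel Q: Q = R/(ω₀L) = 287/(9853·0.01) = 2.913.
Step 4 — Bandwidth: Δω = ω₀/Q = 3383 rad/s; BW = Δω/(2π) = 538.4 Hz.

(a) f₀ = 1568 Hz  (b) Q = 2.913  (c) BW = 538.4 Hz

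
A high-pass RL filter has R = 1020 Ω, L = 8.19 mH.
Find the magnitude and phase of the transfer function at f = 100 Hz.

Step 1 — Angular frequency: ω = 2π·100 = 628.3 rad/s.
Step 2 — Transfer function: H(jω) = jωL/(R + jωL).
Step 3 — Numerator jωL = j·5.146; denominator R + jωL = 1020 + j5.146.
Step 4 — H = 2.545e-05 + j0.005045.
Step 5 — Magnitude: |H| = 0.005045 (-45.9 dB); phase: φ = 89.7°.

|H| = 0.005045 (-45.9 dB), φ = 89.7°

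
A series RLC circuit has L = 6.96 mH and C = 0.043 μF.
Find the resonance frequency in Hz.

Step 1 — Resonance condition Im(Z)=0 gives ω₀ = 1/√(LC).
Step 2 — ω₀ = 1/√(0.00696·4.3e-08) = 5.78e+04 rad/s.
Step 3 — f₀ = ω₀/(2π) = 9200 Hz.

f₀ = 9200 Hz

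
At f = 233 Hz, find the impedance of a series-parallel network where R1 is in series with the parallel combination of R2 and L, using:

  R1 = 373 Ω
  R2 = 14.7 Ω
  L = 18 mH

Step 1 — Angular frequency: ω = 2π·f = 2π·233 = 1464 rad/s.
Step 2 — Component impedances:
  R1: Z = R = 373 Ω
  R2: Z = R = 14.7 Ω
  L: Z = jωL = j·1464·0.018 = 0 + j26.35 Ω
Step 3 — Parallel branch: R2 || L = 1/(1/R2 + 1/L) = 11.21 + j6.254 Ω.
Step 4 — Series with R1: Z_total = R1 + (R2 || L) = 384.2 + j6.254 Ω = 384.3∠0.9° Ω.

Z = 384.2 + j6.254 Ω = 384.3∠0.9° Ω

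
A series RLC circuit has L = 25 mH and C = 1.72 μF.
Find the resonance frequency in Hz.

Step 1 — Resonance condition Im(Z)=0 gives ω₀ = 1/√(LC).
Step 2 — ω₀ = 1/√(0.025·1.72e-06) = 4822 rad/s.
Step 3 — f₀ = ω₀/(2π) = 767.5 Hz.

f₀ = 767.5 Hz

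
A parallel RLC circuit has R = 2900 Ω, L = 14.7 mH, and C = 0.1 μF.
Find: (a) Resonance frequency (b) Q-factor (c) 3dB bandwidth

Step 1 — Resonance: ω₀ = 1/√(LC) = 1/√(0.0147·1e-07) = 2.608e+04 rad/s.
Step 2 — f₀ = ω₀/(2π) = 4151 Hz.
Step 3 — Parallel Q: Q = R/(ω₀L) = 2900/(2.608e+04·0.0147) = 7.564.
Step 4 — Bandwidth: Δω = ω₀/Q = 3448 rad/s; BW = Δω/(2π) = 548.8 Hz.

(a) f₀ = 4151 Hz  (b) Q = 7.564  (c) BW = 548.8 Hz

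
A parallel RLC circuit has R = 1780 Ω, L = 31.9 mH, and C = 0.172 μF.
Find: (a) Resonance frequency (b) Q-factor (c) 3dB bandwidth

Step 1 — Resonance: ω₀ = 1/√(LC) = 1/√(0.0319·1.72e-07) = 1.35e+04 rad/s.
Step 2 — f₀ = ω₀/(2π) = 2149 Hz.
Step 3 — Parallel Q: Q = R/(ω₀L) = 1780/(1.35e+04·0.0319) = 4.133.
Step 4 — Bandwidth: Δω = ω₀/Q = 3266 rad/s; BW = Δω/(2π) = 519.8 Hz.

(a) f₀ = 2149 Hz  (b) Q = 4.133  (c) BW = 519.8 Hz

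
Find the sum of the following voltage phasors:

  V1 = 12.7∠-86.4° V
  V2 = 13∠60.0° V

Step 1 — Convert each phasor to rectangular form:
  V1 = 12.7·(cos(-86.4°) + j·sin(-86.4°)) = 0.7974 - j12.67 V
  V2 = 13·(cos(60.0°) + j·sin(60.0°)) = 6.5 + j11.26 V
Step 2 — Sum components: V_total = 7.297 - j1.417 V.
Step 3 — Convert to polar: |V_total| = 7.434 V, ∠V_total = -11.0°.

V_total = 7.434∠-11.0° V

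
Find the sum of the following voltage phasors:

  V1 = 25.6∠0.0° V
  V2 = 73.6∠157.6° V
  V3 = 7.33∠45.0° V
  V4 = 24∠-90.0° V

Step 1 — Convert each phasor to rectangular form:
  V1 = 25.6·(cos(0.0°) + j·sin(0.0°)) = 25.6 V
  V2 = 73.6·(cos(157.6°) + j·sin(157.6°)) = -68.05 + j28.05 V
  V3 = 7.33·(cos(45.0°) + j·sin(45.0°)) = 5.183 + j5.183 V
  V4 = 24·(cos(-90.0°) + j·sin(-90.0°)) = 0 - j24 V
Step 2 — Sum components: V_total = -37.26 + j9.23 V.
Step 3 — Convert to polar: |V_total| = 38.39 V, ∠V_total = 166.1°.

V_total = 38.39∠166.1° V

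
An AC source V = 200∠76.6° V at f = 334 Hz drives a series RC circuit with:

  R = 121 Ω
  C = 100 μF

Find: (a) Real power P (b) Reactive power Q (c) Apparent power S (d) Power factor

Step 1 — Angular frequency: ω = 2π·f = 2π·334 = 2099 rad/s.
Step 2 — Component impedances:
  R: Z = R = 121 Ω
  C: Z = 1/(jωC) = -j/(ω·C) = 0 - j4.765 Ω
Step 3 — Series combination: Z_total = R + C = 121 - j4.765 Ω = 121.1∠-2.3° Ω.
Step 4 — Source phasor: V = 200∠76.6° V = 46.35 + j194.6 V.
Step 5 — Current: I = V / Z = 0.3192 + j1.62 A = 1.652∠78.9° A.
Step 6 — Complex power: S = V·I* = 330.1 - j13 VA.
Step 7 — Real power: P = Re(S) = 330.1 W.
Step 8 — Reactive power: Q = Im(S) = -13 VAR.
Step 9 — Apparent power: |S| = 330.3 VA.
Step 10 — Power factor: PF = P/|S| = 0.9992 (leading).

(a) P = 330.1 W  (b) Q = -13 VAR  (c) S = 330.3 VA  (d) PF = 0.9992 (leading)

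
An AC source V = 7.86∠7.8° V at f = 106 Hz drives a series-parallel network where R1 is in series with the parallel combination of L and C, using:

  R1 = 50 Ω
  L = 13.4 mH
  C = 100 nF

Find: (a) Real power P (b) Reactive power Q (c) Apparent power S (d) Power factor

Step 1 — Angular frequency: ω = 2π·f = 2π·106 = 666 rad/s.
Step 2 — Component impedances:
  R1: Z = R = 50 Ω
  L: Z = jωL = j·666·0.0134 = 0 + j8.925 Ω
  C: Z = 1/(jωC) = -j/(ω·C) = 0 - j1.501e+04 Ω
Step 3 — Parallel branch: L || C = 1/(1/L + 1/C) = 0 + j8.93 Ω.
Step 4 — Series with R1: Z_total = R1 + (L || C) = 50 + j8.93 Ω = 50.79∠10.1° Ω.
Step 5 — Source phasor: V = 7.86∠7.8° V = 7.787 + j1.067 V.
Step 6 — Current: I = V / Z = 0.1546 - j0.006281 A = 0.1548∠-2.3° A.
Step 7 — Complex power: S = V·I* = 1.197 + j0.2139 VA.
Step 8 — Real power: P = Re(S) = 1.197 W.
Step 9 — Reactive power: Q = Im(S) = 0.2139 VAR.
Step 10 — Apparent power: |S| = 1.216 VA.
Step 11 — Power factor: PF = P/|S| = 0.9844 (lagging).

(a) P = 1.197 W  (b) Q = 0.2139 VAR  (c) S = 1.216 VA  (d) PF = 0.9844 (lagging)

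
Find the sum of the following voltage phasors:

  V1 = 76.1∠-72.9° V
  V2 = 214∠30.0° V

Step 1 — Convert each phasor to rectangular form:
  V1 = 76.1·(cos(-72.9°) + j·sin(-72.9°)) = 22.38 - j72.74 V
  V2 = 214·(cos(30.0°) + j·sin(30.0°)) = 185.3 + j107 V
Step 2 — Sum components: V_total = 207.7 + j34.26 V.
Step 3 — Convert to polar: |V_total| = 210.5 V, ∠V_total = 9.4°.

V_total = 210.5∠9.4° V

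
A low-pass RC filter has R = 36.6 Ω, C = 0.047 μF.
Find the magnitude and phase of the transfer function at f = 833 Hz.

Step 1 — Angular frequency: ω = 2π·833 = 5234 rad/s.
Step 2 — Transfer function: H(jω) = 1/(1 + jωRC).
Step 3 — Denominator: 1 + jωRC = 1 + j·5234·36.6·4.7e-08 = 1 + j0.009003.
Step 4 — H = 0.9999 - j0.009003.
Step 5 — Magnitude: |H| = 1 (-0.0 dB); phase: φ = -0.5°.

|H| = 1 (-0.0 dB), φ = -0.5°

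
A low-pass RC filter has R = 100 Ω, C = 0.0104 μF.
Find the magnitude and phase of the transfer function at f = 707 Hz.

Step 1 — Angular frequency: ω = 2π·707 = 4442 rad/s.
Step 2 — Transfer function: H(jω) = 1/(1 + jωRC).
Step 3 — Denominator: 1 + jωRC = 1 + j·4442·100·1.04e-08 = 1 + j0.00462.
Step 4 — H = 1 - j0.00462.
Step 5 — Magnitude: |H| = 1 (-0.0 dB); phase: φ = -0.3°.

|H| = 1 (-0.0 dB), φ = -0.3°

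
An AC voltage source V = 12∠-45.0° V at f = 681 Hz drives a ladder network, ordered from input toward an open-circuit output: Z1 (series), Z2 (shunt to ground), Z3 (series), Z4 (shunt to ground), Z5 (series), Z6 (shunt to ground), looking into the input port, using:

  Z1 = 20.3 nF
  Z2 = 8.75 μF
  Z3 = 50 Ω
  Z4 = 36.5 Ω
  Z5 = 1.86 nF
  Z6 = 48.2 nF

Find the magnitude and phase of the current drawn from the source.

Step 1 — Angular frequency: ω = 2π·f = 2π·681 = 4279 rad/s.
Step 2 — Component impedances:
  Z1: Z = 1/(jωC) = -j/(ω·C) = 0 - j1.151e+04 Ω
  Z2: Z = 1/(jωC) = -j/(ω·C) = 0 - j26.71 Ω
  Z3: Z = R = 50 Ω
  Z4: Z = R = 36.5 Ω
  Z5: Z = 1/(jωC) = -j/(ω·C) = 0 - j1.256e+05 Ω
  Z6: Z = 1/(jωC) = -j/(ω·C) = 0 - j4849 Ω
Step 3 — Ladder network (open output): work backward from the far end, alternating series and parallel combinations. Z_in = 7.529 - j1.154e+04 Ω = 1.154e+04∠-90.0° Ω.
Step 4 — Source phasor: V = 12∠-45.0° V = 8.485 - j8.485 V.
Step 5 — Ohm's law: I = V / Z_total = (8.485 - j8.485) / (7.529 - j1.154e+04) = 0.000736 + j0.000735 A.
Step 6 — Convert to polar: |I| = 0.00104 A, ∠I = 45.0°.

I = 0.00104∠45.0° A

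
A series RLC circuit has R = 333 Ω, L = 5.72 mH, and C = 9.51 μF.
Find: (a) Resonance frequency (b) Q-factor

Step 1 — Resonance condition Im(Z)=0 gives ω₀ = 1/√(LC).
Step 2 — ω₀ = 1/√(0.00572·9.51e-06) = 4288 rad/s.
Step 3 — f₀ = ω₀/(2π) = 682.4 Hz.
Step 4 — Series Q: Q = ω₀L/R = 4288·0.00572/333 = 0.07365.

(a) f₀ = 682.4 Hz  (b) Q = 0.07365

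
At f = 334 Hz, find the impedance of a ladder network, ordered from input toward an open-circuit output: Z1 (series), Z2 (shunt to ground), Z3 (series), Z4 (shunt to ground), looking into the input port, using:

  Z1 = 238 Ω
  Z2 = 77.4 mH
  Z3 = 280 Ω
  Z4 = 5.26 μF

Step 1 — Angular frequency: ω = 2π·f = 2π·334 = 2099 rad/s.
Step 2 — Component impedances:
  Z1: Z = R = 238 Ω
  Z2: Z = jωL = j·2099·0.0774 = 0 + j162.4 Ω
  Z3: Z = R = 280 Ω
  Z4: Z = 1/(jωC) = -j/(ω·C) = 0 - j90.59 Ω
Step 3 — Ladder network (open output): work backward from the far end, alternating series and parallel combinations. Z_in = 326.4 + j139.7 Ω = 355.1∠23.2° Ω.

Z = 326.4 + j139.7 Ω = 355.1∠23.2° Ω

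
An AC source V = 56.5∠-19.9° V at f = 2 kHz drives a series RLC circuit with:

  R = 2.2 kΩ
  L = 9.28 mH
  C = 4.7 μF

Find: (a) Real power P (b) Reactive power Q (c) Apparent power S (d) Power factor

Step 1 — Angular frequency: ω = 2π·f = 2π·2000 = 1.257e+04 rad/s.
Step 2 — Component impedances:
  R: Z = R = 2200 Ω
  L: Z = jωL = j·1.257e+04·0.00928 = 0 + j116.6 Ω
  C: Z = 1/(jωC) = -j/(ω·C) = 0 - j16.93 Ω
Step 3 — Series combination: Z_total = R + L + C = 2200 + j99.68 Ω = 2202∠2.6° Ω.
Step 4 — Source phasor: V = 56.5∠-19.9° V = 53.13 - j19.23 V.
Step 5 — Current: I = V / Z = 0.0237 - j0.009816 A = 0.02566∠-22.5° A.
Step 6 — Complex power: S = V·I* = 1.448 + j0.06561 VA.
Step 7 — Real power: P = Re(S) = 1.448 W.
Step 8 — Reactive power: Q = Im(S) = 0.06561 VAR.
Step 9 — Apparent power: |S| = 1.45 VA.
Step 10 — Power factor: PF = P/|S| = 0.999 (lagging).

(a) P = 1.448 W  (b) Q = 0.06561 VAR  (c) S = 1.45 VA  (d) PF = 0.999 (lagging)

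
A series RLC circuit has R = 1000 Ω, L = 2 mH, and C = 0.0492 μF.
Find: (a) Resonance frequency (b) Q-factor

Step 1 — Resonance condition Im(Z)=0 gives ω₀ = 1/√(LC).
Step 2 — ω₀ = 1/√(0.002·4.92e-08) = 1.008e+05 rad/s.
Step 3 — f₀ = ω₀/(2π) = 1.604e+04 Hz.
Step 4 — Series Q: Q = ω₀L/R = 1.008e+05·0.002/1000 = 0.2016.

(a) f₀ = 1.604e+04 Hz  (b) Q = 0.2016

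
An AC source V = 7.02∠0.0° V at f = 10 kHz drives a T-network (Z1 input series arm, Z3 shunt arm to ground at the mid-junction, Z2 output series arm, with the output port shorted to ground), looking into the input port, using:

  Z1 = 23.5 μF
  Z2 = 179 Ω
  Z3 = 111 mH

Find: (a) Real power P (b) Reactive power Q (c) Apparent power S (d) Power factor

Step 1 — Angular frequency: ω = 2π·f = 2π·1e+04 = 6.283e+04 rad/s.
Step 2 — Component impedances:
  Z1: Z = 1/(jωC) = -j/(ω·C) = 0 - j0.6773 Ω
  Z2: Z = R = 179 Ω
  Z3: Z = jωL = j·6.283e+04·0.111 = 0 + j6974 Ω
Step 3 — With the output port shorted to ground, the output series arm Z2 runs from the junction to ground; the shunt arm Z3 also runs from the junction to ground. They appear in parallel: Z3 || Z2 = 178.9 + j4.591 Ω.
Step 4 — Series with input arm Z1: Z_in = Z1 + (Z3 || Z2) = 178.9 + j3.914 Ω = 178.9∠1.3° Ω.
Step 5 — Source phasor: V = 7.02∠0.0° V = 7.02 V.
Step 6 — Current: I = V / Z = 0.03922 - j0.0008582 A = 0.03923∠-1.3° A.
Step 7 — Complex power: S = V·I* = 0.2754 + j0.006025 VA.
Step 8 — Real power: P = Re(S) = 0.2754 W.
Step 9 — Reactive power: Q = Im(S) = 0.006025 VAR.
Step 10 — Apparent power: |S| = 0.2754 VA.
Step 11 — Power factor: PF = P/|S| = 0.9998 (lagging).

(a) P = 0.2754 W  (b) Q = 0.006025 VAR  (c) S = 0.2754 VA  (d) PF = 0.9998 (lagging)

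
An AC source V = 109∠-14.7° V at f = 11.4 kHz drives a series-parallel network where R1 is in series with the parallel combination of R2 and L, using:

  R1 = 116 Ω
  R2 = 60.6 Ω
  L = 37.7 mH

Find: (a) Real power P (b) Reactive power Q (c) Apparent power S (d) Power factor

Step 1 — Angular frequency: ω = 2π·f = 2π·1.14e+04 = 7.163e+04 rad/s.
Step 2 — Component impedances:
  R1: Z = R = 116 Ω
  R2: Z = R = 60.6 Ω
  L: Z = jωL = j·7.163e+04·0.0377 = 0 + j2700 Ω
Step 3 — Parallel branch: R2 || L = 1/(1/R2 + 1/L) = 60.57 + j1.359 Ω.
Step 4 — Series with R1: Z_total = R1 + (R2 || L) = 176.6 + j1.359 Ω = 176.6∠0.4° Ω.
Step 5 — Source phasor: V = 109∠-14.7° V = 105.4 - j27.66 V.
Step 6 — Current: I = V / Z = 0.5959 - j0.1612 A = 0.6173∠-15.1° A.
Step 7 — Complex power: S = V·I* = 67.28 + j0.518 VA.
Step 8 — Real power: P = Re(S) = 67.28 W.
Step 9 — Reactive power: Q = Im(S) = 0.518 VAR.
Step 10 — Apparent power: |S| = 67.29 VA.
Step 11 — Power factor: PF = P/|S| = 1 (lagging).

(a) P = 67.28 W  (b) Q = 0.518 VAR  (c) S = 67.29 VA  (d) PF = 1 (lagging)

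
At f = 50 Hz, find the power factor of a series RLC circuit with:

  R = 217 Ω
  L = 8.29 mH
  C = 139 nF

Step 1 — Angular frequency: ω = 2π·f = 2π·50 = 314.2 rad/s.
Step 2 — Component impedances:
  R: Z = R = 217 Ω
  L: Z = jωL = j·314.2·0.00829 = 0 + j2.604 Ω
  C: Z = 1/(jωC) = -j/(ω·C) = 0 - j2.29e+04 Ω
Step 3 — Series combination: Z_total = R + L + C = 217 - j2.29e+04 Ω = 2.29e+04∠-89.5° Ω.
Step 4 — Power factor: PF = cos(φ) = Re(Z)/|Z| = 217/22898 = 0.009477.
Step 5 — Type: Im(Z) = -2.29e+04 ⇒ leading (phase φ = -89.5°).

PF = 0.009477 (leading, φ = -89.5°)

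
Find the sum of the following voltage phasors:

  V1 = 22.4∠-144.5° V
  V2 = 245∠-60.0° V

Step 1 — Convert each phasor to rectangular form:
  V1 = 22.4·(cos(-144.5°) + j·sin(-144.5°)) = -18.24 - j13.01 V
  V2 = 245·(cos(-60.0°) + j·sin(-60.0°)) = 122.5 - j212.2 V
Step 2 — Sum components: V_total = 104.3 - j225.2 V.
Step 3 — Convert to polar: |V_total| = 248.2 V, ∠V_total = -65.2°.

V_total = 248.2∠-65.2° V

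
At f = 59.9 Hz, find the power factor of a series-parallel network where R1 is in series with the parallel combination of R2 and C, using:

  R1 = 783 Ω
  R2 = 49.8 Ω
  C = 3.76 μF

Step 1 — Angular frequency: ω = 2π·f = 2π·59.9 = 376.4 rad/s.
Step 2 — Component impedances:
  R1: Z = R = 783 Ω
  R2: Z = R = 49.8 Ω
  C: Z = 1/(jωC) = -j/(ω·C) = 0 - j706.7 Ω
Step 3 — Parallel branch: R2 || C = 1/(1/R2 + 1/C) = 49.55 - j3.492 Ω.
Step 4 — Series with R1: Z_total = R1 + (R2 || C) = 832.6 - j3.492 Ω = 832.6∠-0.2° Ω.
Step 5 — Power factor: PF = cos(φ) = Re(Z)/|Z| = 832.6/832.6 = 1.
Step 6 — Type: Im(Z) = -3.492 ⇒ leading (phase φ = -0.2°).

PF = 1 (leading, φ = -0.2°)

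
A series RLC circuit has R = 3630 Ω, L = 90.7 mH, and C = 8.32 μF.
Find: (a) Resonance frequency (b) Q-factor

Step 1 — Resonance condition Im(Z)=0 gives ω₀ = 1/√(LC).
Step 2 — ω₀ = 1/√(0.0907·8.32e-06) = 1151 rad/s.
Step 3 — f₀ = ω₀/(2π) = 183.2 Hz.
Step 4 — Series Q: Q = ω₀L/R = 1151·0.0907/3630 = 0.02876.

(a) f₀ = 183.2 Hz  (b) Q = 0.02876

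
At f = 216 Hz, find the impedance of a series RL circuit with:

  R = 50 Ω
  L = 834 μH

Step 1 — Angular frequency: ω = 2π·f = 2π·216 = 1357 rad/s.
Step 2 — Component impedances:
  R: Z = R = 50 Ω
  L: Z = jωL = j·1357·0.000834 = 0 + j1.132 Ω
Step 3 — Series combination: Z_total = R + L = 50 + j1.132 Ω = 50.01∠1.3° Ω.

Z = 50 + j1.132 Ω = 50.01∠1.3° Ω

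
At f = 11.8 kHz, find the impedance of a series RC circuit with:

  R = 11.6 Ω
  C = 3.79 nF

Step 1 — Angular frequency: ω = 2π·f = 2π·1.18e+04 = 7.414e+04 rad/s.
Step 2 — Component impedances:
  R: Z = R = 11.6 Ω
  C: Z = 1/(jωC) = -j/(ω·C) = 0 - j3559 Ω
Step 3 — Series combination: Z_total = R + C = 11.6 - j3559 Ω = 3559∠-89.8° Ω.

Z = 11.6 - j3559 Ω = 3559∠-89.8° Ω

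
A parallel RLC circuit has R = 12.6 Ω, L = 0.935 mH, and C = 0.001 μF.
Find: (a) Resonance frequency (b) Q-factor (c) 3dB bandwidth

Step 1 — Resonance: ω₀ = 1/√(LC) = 1/√(0.000935·1e-09) = 1.034e+06 rad/s.
Step 2 — f₀ = ω₀/(2π) = 1.646e+05 Hz.
Step 3 — Parallel Q: Q = R/(ω₀L) = 12.6/(1.034e+06·0.000935) = 0.01303.
Step 4 — Bandwidth: Δω = ω₀/Q = 7.937e+07 rad/s; BW = Δω/(2π) = 1.263e+07 Hz.

(a) f₀ = 1.646e+05 Hz  (b) Q = 0.01303  (c) BW = 1.263e+07 Hz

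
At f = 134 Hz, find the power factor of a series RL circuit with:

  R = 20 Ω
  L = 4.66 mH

Step 1 — Angular frequency: ω = 2π·f = 2π·134 = 841.9 rad/s.
Step 2 — Component impedances:
  R: Z = R = 20 Ω
  L: Z = jωL = j·841.9·0.00466 = 0 + j3.923 Ω
Step 3 — Series combination: Z_total = R + L = 20 + j3.923 Ω = 20.38∠11.1° Ω.
Step 4 — Power factor: PF = cos(φ) = Re(Z)/|Z| = 20/20.381 = 0.9813.
Step 5 — Type: Im(Z) = 3.923 ⇒ lagging (phase φ = 11.1°).

PF = 0.9813 (lagging, φ = 11.1°)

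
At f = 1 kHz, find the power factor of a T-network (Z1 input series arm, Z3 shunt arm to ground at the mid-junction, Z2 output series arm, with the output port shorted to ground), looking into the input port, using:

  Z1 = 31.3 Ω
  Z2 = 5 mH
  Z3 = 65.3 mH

Step 1 — Angular frequency: ω = 2π·f = 2π·1000 = 6283 rad/s.
Step 2 — Component impedances:
  Z1: Z = R = 31.3 Ω
  Z2: Z = jωL = j·6283·0.005 = 0 + j31.42 Ω
  Z3: Z = jωL = j·6283·0.0653 = 0 + j410.3 Ω
Step 3 — With the output port shorted to ground, the output series arm Z2 runs from the junction to ground; the shunt arm Z3 also runs from the junction to ground. They appear in parallel: Z3 || Z2 = 0 + j29.18 Ω.
Step 4 — Series with input arm Z1: Z_in = Z1 + (Z3 || Z2) = 31.3 + j29.18 Ω = 42.79∠43.0° Ω.
Step 5 — Power factor: PF = cos(φ) = Re(Z)/|Z| = 31.3/42.793 = 0.7314.
Step 6 — Type: Im(Z) = 29.18 ⇒ lagging (phase φ = 43.0°).

PF = 0.7314 (lagging, φ = 43.0°)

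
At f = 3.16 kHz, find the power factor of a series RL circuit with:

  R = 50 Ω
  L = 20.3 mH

Step 1 — Angular frequency: ω = 2π·f = 2π·3160 = 1.985e+04 rad/s.
Step 2 — Component impedances:
  R: Z = R = 50 Ω
  L: Z = jωL = j·1.985e+04·0.0203 = 0 + j403.1 Ω
Step 3 — Series combination: Z_total = R + L = 50 + j403.1 Ω = 406.1∠82.9° Ω.
Step 4 — Power factor: PF = cos(φ) = Re(Z)/|Z| = 50/406.1 = 0.1231.
Step 5 — Type: Im(Z) = 403.1 ⇒ lagging (phase φ = 82.9°).

PF = 0.1231 (lagging, φ = 82.9°)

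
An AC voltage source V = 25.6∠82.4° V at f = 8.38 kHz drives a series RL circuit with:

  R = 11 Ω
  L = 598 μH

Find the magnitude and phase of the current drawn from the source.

Step 1 — Angular frequency: ω = 2π·f = 2π·8380 = 5.265e+04 rad/s.
Step 2 — Component impedances:
  R: Z = R = 11 Ω
  L: Z = jωL = j·5.265e+04·0.000598 = 0 + j31.49 Ω
Step 3 — Series combination: Z_total = R + L = 11 + j31.49 Ω = 33.35∠70.7° Ω.
Step 4 — Source phasor: V = 25.6∠82.4° V = 3.386 + j25.38 V.
Step 5 — Ohm's law: I = V / Z_total = (3.386 + j25.38) / (11 + j31.49) = 0.7517 + j0.1551 A.
Step 6 — Convert to polar: |I| = 0.7676 A, ∠I = 11.7°.

I = 0.7676∠11.7° A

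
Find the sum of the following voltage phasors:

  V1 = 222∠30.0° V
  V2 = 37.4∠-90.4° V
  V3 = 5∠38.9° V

Step 1 — Convert each phasor to rectangular form:
  V1 = 222·(cos(30.0°) + j·sin(30.0°)) = 192.3 + j111 V
  V2 = 37.4·(cos(-90.4°) + j·sin(-90.4°)) = -0.2611 - j37.4 V
  V3 = 5·(cos(38.9°) + j·sin(38.9°)) = 3.891 + j3.14 V
Step 2 — Sum components: V_total = 195.9 + j76.74 V.
Step 3 — Convert to polar: |V_total| = 210.4 V, ∠V_total = 21.4°.

V_total = 210.4∠21.4° V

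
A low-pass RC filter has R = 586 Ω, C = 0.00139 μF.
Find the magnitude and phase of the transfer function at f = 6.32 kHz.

Step 1 — Angular frequency: ω = 2π·6320 = 3.971e+04 rad/s.
Step 2 — Transfer function: H(jω) = 1/(1 + jωRC).
Step 3 — Denominator: 1 + jωRC = 1 + j·3.971e+04·586·1.39e-09 = 1 + j0.03235.
Step 4 — H = 0.999 - j0.03231.
Step 5 — Magnitude: |H| = 0.9995 (-0.0 dB); phase: φ = -1.9°.

|H| = 0.9995 (-0.0 dB), φ = -1.9°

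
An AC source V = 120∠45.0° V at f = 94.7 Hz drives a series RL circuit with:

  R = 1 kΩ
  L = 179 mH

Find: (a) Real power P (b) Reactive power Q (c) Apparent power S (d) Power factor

Step 1 — Angular frequency: ω = 2π·f = 2π·94.7 = 595 rad/s.
Step 2 — Component impedances:
  R: Z = R = 1000 Ω
  L: Z = jωL = j·595·0.179 = 0 + j106.5 Ω
Step 3 — Series combination: Z_total = R + L = 1000 + j106.5 Ω = 1006∠6.1° Ω.
Step 4 — Source phasor: V = 120∠45.0° V = 84.85 + j84.85 V.
Step 5 — Current: I = V / Z = 0.09284 + j0.07496 A = 0.1193∠38.9° A.
Step 6 — Complex power: S = V·I* = 14.24 + j1.517 VA.
Step 7 — Real power: P = Re(S) = 14.24 W.
Step 8 — Reactive power: Q = Im(S) = 1.517 VAR.
Step 9 — Apparent power: |S| = 14.32 VA.
Step 10 — Power factor: PF = P/|S| = 0.9944 (lagging).

(a) P = 14.24 W  (b) Q = 1.517 VAR  (c) S = 14.32 VA  (d) PF = 0.9944 (lagging)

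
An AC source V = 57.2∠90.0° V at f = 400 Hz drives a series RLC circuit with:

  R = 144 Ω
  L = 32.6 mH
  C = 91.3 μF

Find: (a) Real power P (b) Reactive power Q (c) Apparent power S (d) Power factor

Step 1 — Angular frequency: ω = 2π·f = 2π·400 = 2513 rad/s.
Step 2 — Component impedances:
  R: Z = R = 144 Ω
  L: Z = jωL = j·2513·0.0326 = 0 + j81.93 Ω
  C: Z = 1/(jωC) = -j/(ω·C) = 0 - j4.358 Ω
Step 3 — Series combination: Z_total = R + L + C = 144 + j77.57 Ω = 163.6∠28.3° Ω.
Step 4 — Source phasor: V = 57.2∠90.0° V = 0 + j57.2 V.
Step 5 — Current: I = V / Z = 0.1659 + j0.3079 A = 0.3497∠61.7° A.
Step 6 — Complex power: S = V·I* = 17.61 + j9.487 VA.
Step 7 — Real power: P = Re(S) = 17.61 W.
Step 8 — Reactive power: Q = Im(S) = 9.487 VAR.
Step 9 — Apparent power: |S| = 20 VA.
Step 10 — Power factor: PF = P/|S| = 0.8804 (lagging).

(a) P = 17.61 W  (b) Q = 9.487 VAR  (c) S = 20 VA  (d) PF = 0.8804 (lagging)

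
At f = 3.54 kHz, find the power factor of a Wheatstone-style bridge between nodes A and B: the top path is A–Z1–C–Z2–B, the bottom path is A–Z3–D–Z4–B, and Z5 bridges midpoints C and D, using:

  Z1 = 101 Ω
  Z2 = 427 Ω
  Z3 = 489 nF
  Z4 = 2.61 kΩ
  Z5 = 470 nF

Step 1 — Angular frequency: ω = 2π·f = 2π·3540 = 2.224e+04 rad/s.
Step 2 — Component impedances:
  Z1: Z = R = 101 Ω
  Z2: Z = R = 427 Ω
  Z3: Z = 1/(jωC) = -j/(ω·C) = 0 - j91.94 Ω
  Z4: Z = R = 2610 Ω
  Z5: Z = 1/(jωC) = -j/(ω·C) = 0 - j95.66 Ω
Step 3 — Bridge requires nodal analysis (the Z5 bridge couples midpoints C and D, so the two paths cannot be reduced to a simple series/parallel combination). Setting node B to ground and injecting 1 A at node A, the 3-node admittance system at A, C, D solves to V_A = Z_AB = 434 - j36.94 Ω = 435.6∠-4.9° Ω.
Step 4 — Power factor: PF = cos(φ) = Re(Z)/|Z| = 434.05/435.61 = 0.9964.
Step 5 — Type: Im(Z) = -36.94 ⇒ leading (phase φ = -4.9°).

PF = 0.9964 (leading, φ = -4.9°)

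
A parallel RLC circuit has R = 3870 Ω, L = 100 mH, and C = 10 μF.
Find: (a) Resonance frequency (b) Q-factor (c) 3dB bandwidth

Step 1 — Resonance: ω₀ = 1/√(LC) = 1/√(0.1·1e-05) = 1000 rad/s.
Step 2 — f₀ = ω₀/(2π) = 159.2 Hz.
Step 3 — Parallel Q: Q = R/(ω₀L) = 3870/(1000·0.1) = 38.7.
Step 4 — Bandwidth: Δω = ω₀/Q = 25.84 rad/s; BW = Δω/(2π) = 4.113 Hz.

(a) f₀ = 159.2 Hz  (b) Q = 38.7  (c) BW = 4.113 Hz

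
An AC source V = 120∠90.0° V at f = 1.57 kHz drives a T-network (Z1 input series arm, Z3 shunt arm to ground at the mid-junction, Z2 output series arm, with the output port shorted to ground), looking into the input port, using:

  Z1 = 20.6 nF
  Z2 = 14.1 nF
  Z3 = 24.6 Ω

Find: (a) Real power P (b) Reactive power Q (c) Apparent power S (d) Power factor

Step 1 — Angular frequency: ω = 2π·f = 2π·1570 = 9865 rad/s.
Step 2 — Component impedances:
  Z1: Z = 1/(jωC) = -j/(ω·C) = 0 - j4921 Ω
  Z2: Z = 1/(jωC) = -j/(ω·C) = 0 - j7190 Ω
  Z3: Z = R = 24.6 Ω
Step 3 — With the output port shorted to ground, the output series arm Z2 runs from the junction to ground; the shunt arm Z3 also runs from the junction to ground. They appear in parallel: Z3 || Z2 = 24.6 - j0.08417 Ω.
Step 4 — Series with input arm Z1: Z_in = Z1 + (Z3 || Z2) = 24.6 - j4921 Ω = 4921∠-89.7° Ω.
Step 5 — Source phasor: V = 120∠90.0° V = 0 + j120 V.
Step 6 — Current: I = V / Z = -0.02438 + j0.0001219 A = 0.02438∠179.7° A.
Step 7 — Complex power: S = V·I* = 0.01463 - j2.926 VA.
Step 8 — Real power: P = Re(S) = 0.01463 W.
Step 9 — Reactive power: Q = Im(S) = -2.926 VAR.
Step 10 — Apparent power: |S| = 2.926 VA.
Step 11 — Power factor: PF = P/|S| = 0.004999 (leading).

(a) P = 0.01463 W  (b) Q = -2.926 VAR  (c) S = 2.926 VA  (d) PF = 0.004999 (leading)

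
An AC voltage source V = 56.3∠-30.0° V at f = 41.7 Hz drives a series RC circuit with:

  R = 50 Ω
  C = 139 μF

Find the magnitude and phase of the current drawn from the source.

Step 1 — Angular frequency: ω = 2π·f = 2π·41.7 = 262 rad/s.
Step 2 — Component impedances:
  R: Z = R = 50 Ω
  C: Z = 1/(jωC) = -j/(ω·C) = 0 - j27.46 Ω
Step 3 — Series combination: Z_total = R + C = 50 - j27.46 Ω = 57.04∠-28.8° Ω.
Step 4 — Source phasor: V = 56.3∠-30.0° V = 48.76 - j28.15 V.
Step 5 — Ohm's law: I = V / Z_total = (48.76 - j28.15) / (50 - j27.46) = 0.9867 - j0.02112 A.
Step 6 — Convert to polar: |I| = 0.987 A, ∠I = -1.2°.

I = 0.987∠-1.2° A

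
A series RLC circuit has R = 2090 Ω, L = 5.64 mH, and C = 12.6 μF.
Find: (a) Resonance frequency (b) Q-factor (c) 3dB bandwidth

Step 1 — Resonance condition Im(Z)=0 gives ω₀ = 1/√(LC).
Step 2 — ω₀ = 1/√(0.00564·1.26e-05) = 3751 rad/s.
Step 3 — f₀ = ω₀/(2π) = 597 Hz.
Step 4 — Series Q: Q = ω₀L/R = 3751·0.00564/2090 = 0.01012.
Step 5 — 3dB bandwidth: Δω = ω₀/Q = 3.706e+05 rad/s; BW = Δω/(2π) = 5.898e+04 Hz.

(a) f₀ = 597 Hz  (b) Q = 0.01012  (c) BW = 5.898e+04 Hz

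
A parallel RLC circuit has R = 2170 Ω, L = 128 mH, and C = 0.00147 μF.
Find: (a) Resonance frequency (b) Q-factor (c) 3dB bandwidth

Step 1 — Resonance: ω₀ = 1/√(LC) = 1/√(0.128·1.47e-09) = 7.29e+04 rad/s.
Step 2 — f₀ = ω₀/(2π) = 1.16e+04 Hz.
Step 3 — Parallel Q: Q = R/(ω₀L) = 2170/(7.29e+04·0.128) = 0.2325.
Step 4 — Bandwidth: Δω = ω₀/Q = 3.135e+05 rad/s; BW = Δω/(2π) = 4.989e+04 Hz.

(a) f₀ = 1.16e+04 Hz  (b) Q = 0.2325  (c) BW = 4.989e+04 Hz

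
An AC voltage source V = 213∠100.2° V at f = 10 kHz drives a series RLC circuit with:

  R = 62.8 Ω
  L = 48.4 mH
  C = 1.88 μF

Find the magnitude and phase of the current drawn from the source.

Step 1 — Angular frequency: ω = 2π·f = 2π·1e+04 = 6.283e+04 rad/s.
Step 2 — Component impedances:
  R: Z = R = 62.8 Ω
  L: Z = jωL = j·6.283e+04·0.0484 = 0 + j3041 Ω
  C: Z = 1/(jωC) = -j/(ω·C) = 0 - j8.466 Ω
Step 3 — Series combination: Z_total = R + L + C = 62.8 + j3033 Ω = 3033∠88.8° Ω.
Step 4 — Source phasor: V = 213∠100.2° V = -37.72 + j209.6 V.
Step 5 — Ohm's law: I = V / Z_total = (-37.72 + j209.6) / (62.8 + j3033) = 0.06884 + j0.01386 A.
Step 6 — Convert to polar: |I| = 0.07022 A, ∠I = 11.4°.

I = 0.07022∠11.4° A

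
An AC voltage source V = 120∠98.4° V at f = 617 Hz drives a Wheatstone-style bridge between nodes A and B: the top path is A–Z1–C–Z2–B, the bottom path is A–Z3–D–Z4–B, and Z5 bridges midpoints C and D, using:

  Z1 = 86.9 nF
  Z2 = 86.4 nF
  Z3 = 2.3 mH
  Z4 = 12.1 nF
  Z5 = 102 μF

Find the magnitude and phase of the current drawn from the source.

Step 1 — Angular frequency: ω = 2π·f = 2π·617 = 3877 rad/s.
Step 2 — Component impedances:
  Z1: Z = 1/(jωC) = -j/(ω·C) = 0 - j2968 Ω
  Z2: Z = 1/(jωC) = -j/(ω·C) = 0 - j2986 Ω
  Z3: Z = jωL = j·3877·0.0023 = 0 + j8.916 Ω
  Z4: Z = 1/(jωC) = -j/(ω·C) = 0 - j2.132e+04 Ω
  Z5: Z = 1/(jωC) = -j/(ω·C) = 0 - j2.529 Ω
Step 3 — Bridge requires nodal analysis (the Z5 bridge couples midpoints C and D, so the two paths cannot be reduced to a simple series/parallel combination). Setting node B to ground and injecting 1 A at node A, the 3-node admittance system at A, C, D solves to V_A = Z_AB = 0 - j2612 Ω = 2612∠-90.0° Ω.
Step 4 — Source phasor: V = 120∠98.4° V = -17.53 + j118.7 V.
Step 5 — Ohm's law: I = V / Z_total = (-17.53 + j118.7) / (0 - j2612) = -0.04545 - j0.006712 A.
Step 6 — Convert to polar: |I| = 0.04595 A, ∠I = -171.6°.

I = 0.04595∠-171.6° A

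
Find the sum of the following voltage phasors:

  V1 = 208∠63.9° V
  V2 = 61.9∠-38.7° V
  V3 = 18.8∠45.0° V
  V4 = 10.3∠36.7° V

Step 1 — Convert each phasor to rectangular form:
  V1 = 208·(cos(63.9°) + j·sin(63.9°)) = 91.51 + j186.8 V
  V2 = 61.9·(cos(-38.7°) + j·sin(-38.7°)) = 48.31 - j38.7 V
  V3 = 18.8·(cos(45.0°) + j·sin(45.0°)) = 13.29 + j13.29 V
  V4 = 10.3·(cos(36.7°) + j·sin(36.7°)) = 8.258 + j6.156 V
Step 2 — Sum components: V_total = 161.4 + j167.5 V.
Step 3 — Convert to polar: |V_total| = 232.6 V, ∠V_total = 46.1°.

V_total = 232.6∠46.1° V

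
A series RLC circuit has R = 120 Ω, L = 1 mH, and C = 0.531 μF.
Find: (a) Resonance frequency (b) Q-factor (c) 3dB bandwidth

Step 1 — Resonance: ω₀ = 1/√(LC) = 1/√(0.001·5.31e-07) = 4.34e+04 rad/s.
Step 2 — f₀ = ω₀/(2π) = 6907 Hz.
Step 3 — Series Q: Q = ω₀L/R = 4.34e+04·0.001/120 = 0.3616.
Step 4 — Bandwidth: Δω = ω₀/Q = 1.2e+05 rad/s; BW = Δω/(2π) = 1.91e+04 Hz.

(a) f₀ = 6907 Hz  (b) Q = 0.3616  (c) BW = 1.91e+04 Hz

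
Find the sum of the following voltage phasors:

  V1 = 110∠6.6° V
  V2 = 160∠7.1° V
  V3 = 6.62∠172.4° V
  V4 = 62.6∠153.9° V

Step 1 — Convert each phasor to rectangular form:
  V1 = 110·(cos(6.6°) + j·sin(6.6°)) = 109.3 + j12.64 V
  V2 = 160·(cos(7.1°) + j·sin(7.1°)) = 158.8 + j19.78 V
  V3 = 6.62·(cos(172.4°) + j·sin(172.4°)) = -6.562 + j0.8755 V
  V4 = 62.6·(cos(153.9°) + j·sin(153.9°)) = -56.22 + j27.54 V
Step 2 — Sum components: V_total = 205.3 + j60.84 V.
Step 3 — Convert to polar: |V_total| = 214.1 V, ∠V_total = 16.5°.

V_total = 214.1∠16.5° V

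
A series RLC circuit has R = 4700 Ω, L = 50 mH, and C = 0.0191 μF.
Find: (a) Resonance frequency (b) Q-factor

Step 1 — Resonance condition Im(Z)=0 gives ω₀ = 1/√(LC).
Step 2 — ω₀ = 1/√(0.05·1.91e-08) = 3.236e+04 rad/s.
Step 3 — f₀ = ω₀/(2π) = 5150 Hz.
Step 4 — Series Q: Q = ω₀L/R = 3.236e+04·0.05/4700 = 0.3442.

(a) f₀ = 5150 Hz  (b) Q = 0.3442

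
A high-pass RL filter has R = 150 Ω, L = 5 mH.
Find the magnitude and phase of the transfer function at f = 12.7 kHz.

Step 1 — Angular frequency: ω = 2π·1.27e+04 = 7.98e+04 rad/s.
Step 2 — Transfer function: H(jω) = jωL/(R + jωL).
Step 3 — Numerator jωL = j·399; denominator R + jωL = 150 + j399.
Step 4 — H = 0.8762 + j0.3294.
Step 5 — Magnitude: |H| = 0.936 (-0.6 dB); phase: φ = 20.6°.

|H| = 0.936 (-0.6 dB), φ = 20.6°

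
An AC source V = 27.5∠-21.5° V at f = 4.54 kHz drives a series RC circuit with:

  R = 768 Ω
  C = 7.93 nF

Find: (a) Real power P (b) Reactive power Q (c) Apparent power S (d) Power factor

Step 1 — Angular frequency: ω = 2π·f = 2π·4540 = 2.853e+04 rad/s.
Step 2 — Component impedances:
  R: Z = R = 768 Ω
  C: Z = 1/(jωC) = -j/(ω·C) = 0 - j4421 Ω
Step 3 — Series combination: Z_total = R + C = 768 - j4421 Ω = 4487∠-80.1° Ω.
Step 4 — Source phasor: V = 27.5∠-21.5° V = 25.59 - j10.08 V.
Step 5 — Current: I = V / Z = 0.003189 + j0.005234 A = 0.006129∠58.6° A.
Step 6 — Complex power: S = V·I* = 0.02885 - j0.1661 VA.
Step 7 — Real power: P = Re(S) = 0.02885 W.
Step 8 — Reactive power: Q = Im(S) = -0.1661 VAR.
Step 9 — Apparent power: |S| = 0.1685 VA.
Step 10 — Power factor: PF = P/|S| = 0.1712 (leading).

(a) P = 0.02885 W  (b) Q = -0.1661 VAR  (c) S = 0.1685 VA  (d) PF = 0.1712 (leading)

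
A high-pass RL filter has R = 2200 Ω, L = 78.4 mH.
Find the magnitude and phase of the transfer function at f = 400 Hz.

Step 1 — Angular frequency: ω = 2π·400 = 2513 rad/s.
Step 2 — Transfer function: H(jω) = jωL/(R + jωL).
Step 3 — Numerator jωL = j·197; denominator R + jωL = 2200 + j197.
Step 4 — H = 0.007958 + j0.08885.
Step 5 — Magnitude: |H| = 0.08921 (-21.0 dB); phase: φ = 84.9°.

|H| = 0.08921 (-21.0 dB), φ = 84.9°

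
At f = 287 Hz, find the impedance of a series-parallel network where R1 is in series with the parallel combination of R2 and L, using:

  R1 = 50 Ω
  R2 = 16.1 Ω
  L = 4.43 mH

Step 1 — Angular frequency: ω = 2π·f = 2π·287 = 1803 rad/s.
Step 2 — Component impedances:
  R1: Z = R = 50 Ω
  R2: Z = R = 16.1 Ω
  L: Z = jωL = j·1803·0.00443 = 0 + j7.989 Ω
Step 3 — Parallel branch: R2 || L = 1/(1/R2 + 1/L) = 3.181 + j6.41 Ω.
Step 4 — Series with R1: Z_total = R1 + (R2 || L) = 53.18 + j6.41 Ω = 53.57∠6.9° Ω.

Z = 53.18 + j6.41 Ω = 53.57∠6.9° Ω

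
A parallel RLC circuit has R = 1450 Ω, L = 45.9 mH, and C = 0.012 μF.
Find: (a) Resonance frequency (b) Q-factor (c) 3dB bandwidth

Step 1 — Resonance: ω₀ = 1/√(LC) = 1/√(0.0459·1.2e-08) = 4.261e+04 rad/s.
Step 2 — f₀ = ω₀/(2π) = 6781 Hz.
Step 3 — Parallel Q: Q = R/(ω₀L) = 1450/(4.261e+04·0.0459) = 0.7414.
Step 4 — Bandwidth: Δω = ω₀/Q = 5.747e+04 rad/s; BW = Δω/(2π) = 9147 Hz.

(a) f₀ = 6781 Hz  (b) Q = 0.7414  (c) BW = 9147 Hz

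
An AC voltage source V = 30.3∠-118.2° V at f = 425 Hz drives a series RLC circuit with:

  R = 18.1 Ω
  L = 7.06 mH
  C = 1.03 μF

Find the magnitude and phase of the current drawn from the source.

Step 1 — Angular frequency: ω = 2π·f = 2π·425 = 2670 rad/s.
Step 2 — Component impedances:
  R: Z = R = 18.1 Ω
  L: Z = jωL = j·2670·0.00706 = 0 + j18.85 Ω
  C: Z = 1/(jωC) = -j/(ω·C) = 0 - j363.6 Ω
Step 3 — Series combination: Z_total = R + L + C = 18.1 - j344.7 Ω = 345.2∠-87.0° Ω.
Step 4 — Source phasor: V = 30.3∠-118.2° V = -14.32 - j26.7 V.
Step 5 — Ohm's law: I = V / Z_total = (-14.32 - j26.7) / (18.1 - j344.7) = 0.07508 - j0.04548 A.
Step 6 — Convert to polar: |I| = 0.08778 A, ∠I = -31.2°.

I = 0.08778∠-31.2° A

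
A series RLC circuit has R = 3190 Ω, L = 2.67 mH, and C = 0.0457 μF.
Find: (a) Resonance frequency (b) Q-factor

Step 1 — Resonance condition Im(Z)=0 gives ω₀ = 1/√(LC).
Step 2 — ω₀ = 1/√(0.00267·4.57e-08) = 9.053e+04 rad/s.
Step 3 — f₀ = ω₀/(2π) = 1.441e+04 Hz.
Step 4 — Series Q: Q = ω₀L/R = 9.053e+04·0.00267/3190 = 0.07577.

(a) f₀ = 1.441e+04 Hz  (b) Q = 0.07577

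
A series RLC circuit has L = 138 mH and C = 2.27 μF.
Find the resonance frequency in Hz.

Step 1 — Resonance condition Im(Z)=0 gives ω₀ = 1/√(LC).
Step 2 — ω₀ = 1/√(0.138·2.27e-06) = 1787 rad/s.
Step 3 — f₀ = ω₀/(2π) = 284.4 Hz.

f₀ = 284.4 Hz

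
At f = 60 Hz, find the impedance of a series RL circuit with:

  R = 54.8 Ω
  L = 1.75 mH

Step 1 — Angular frequency: ω = 2π·f = 2π·60 = 377 rad/s.
Step 2 — Component impedances:
  R: Z = R = 54.8 Ω
  L: Z = jωL = j·377·0.00175 = 0 + j0.6597 Ω
Step 3 — Series combination: Z_total = R + L = 54.8 + j0.6597 Ω = 54.8∠0.7° Ω.

Z = 54.8 + j0.6597 Ω = 54.8∠0.7° Ω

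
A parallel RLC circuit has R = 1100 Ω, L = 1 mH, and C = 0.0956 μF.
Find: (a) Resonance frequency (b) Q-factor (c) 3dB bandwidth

Step 1 — Resonance: ω₀ = 1/√(LC) = 1/√(0.001·9.56e-08) = 1.023e+05 rad/s.
Step 2 — f₀ = ω₀/(2π) = 1.628e+04 Hz.
Step 3 — Parallel Q: Q = R/(ω₀L) = 1100/(1.023e+05·0.001) = 10.76.
Step 4 — Bandwidth: Δω = ω₀/Q = 9509 rad/s; BW = Δω/(2π) = 1513 Hz.

(a) f₀ = 1.628e+04 Hz  (b) Q = 10.76  (c) BW = 1513 Hz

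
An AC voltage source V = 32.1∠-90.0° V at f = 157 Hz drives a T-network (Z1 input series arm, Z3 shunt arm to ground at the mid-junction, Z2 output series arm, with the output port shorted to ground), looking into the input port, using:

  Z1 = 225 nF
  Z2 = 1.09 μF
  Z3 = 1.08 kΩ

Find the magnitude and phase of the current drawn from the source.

Step 1 — Angular frequency: ω = 2π·f = 2π·157 = 986.5 rad/s.
Step 2 — Component impedances:
  Z1: Z = 1/(jωC) = -j/(ω·C) = 0 - j4505 Ω
  Z2: Z = 1/(jωC) = -j/(ω·C) = 0 - j930 Ω
  Z3: Z = R = 1080 Ω
Step 3 — With the output port shorted to ground, the output series arm Z2 runs from the junction to ground; the shunt arm Z3 also runs from the junction to ground. They appear in parallel: Z3 || Z2 = 459.9 - j534 Ω.
Step 4 — Series with input arm Z1: Z_in = Z1 + (Z3 || Z2) = 459.9 - j5039 Ω = 5060∠-84.8° Ω.
Step 5 — Source phasor: V = 32.1∠-90.0° V = 0 - j32.1 V.
Step 6 — Ohm's law: I = V / Z_total = (0 - j32.1) / (459.9 - j5039) = 0.006317 - j0.0005765 A.
Step 7 — Convert to polar: |I| = 0.006343 A, ∠I = -5.2°.

I = 0.006343∠-5.2° A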